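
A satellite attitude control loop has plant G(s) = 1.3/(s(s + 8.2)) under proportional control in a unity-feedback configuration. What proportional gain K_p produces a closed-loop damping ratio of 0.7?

K_p = 26.4

Closed-loop characteristic equation: s² + 8.2s + K_p·1.3 = 0.
So ω_n = √(1.3K_p) and 2ζω_n = 8.2, giving ζ = 8.2/(2√(1.3K_p)).
Setting ζ = 0.7: √(1.3K_p) = 8.2/(2·0.7) = 5.857, so K_p = 34.31/1.3 = 26.4.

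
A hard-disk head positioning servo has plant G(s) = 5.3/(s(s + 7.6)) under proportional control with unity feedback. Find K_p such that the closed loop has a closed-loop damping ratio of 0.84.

K_p = 3.86

Closed-loop characteristic equation: s² + 7.6s + K_p·5.3 = 0.
So ω_n = √(5.3K_p) and 2ζω_n = 7.6, giving ζ = 7.6/(2√(5.3K_p)).
Setting ζ = 0.84: √(5.3K_p) = 7.6/(2·0.84) = 4.524, so K_p = 20.46/5.3 = 3.86.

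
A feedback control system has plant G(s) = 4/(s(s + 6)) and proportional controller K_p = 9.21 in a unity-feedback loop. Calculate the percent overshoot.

The closed-loop denominator s² + 6s + 36.84 gives ω_n = √36.84 = 6.07 and ζ = 6/(2ω_n) = 0.4943.
%OS = 100·exp(−πζ/√(1−ζ²)) = 100·exp(−π·0.4943/√0.7557) = 16.8%.

16.8%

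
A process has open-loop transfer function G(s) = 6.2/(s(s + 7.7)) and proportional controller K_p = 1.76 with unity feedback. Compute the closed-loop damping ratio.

ζ = 1.17

The closed-loop denominator is s(s+7.7) + 1.76·6.2 = s² + 7.7s + 10.91.
Matching s² + 2ζω_n s + ω_n²: ω_n = √10.91 = 3.303 rad/s and 2ζω_n = 7.7, so ζ = 7.7/(2·3.303) = 1.17.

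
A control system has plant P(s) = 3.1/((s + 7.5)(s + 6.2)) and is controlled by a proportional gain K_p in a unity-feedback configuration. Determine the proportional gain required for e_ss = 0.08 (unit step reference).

The loop is type 0, so e_ss(step) = 1/(1 + K_pos) with K_pos = K_p·P(0).
P(0) = 0.06667. Require 1/(1 + K_p·0.06667) = 0.08, so 1 + 0.06667·K_p = 12.5.
K_p = (12.5 − 1)/0.06667 = 172.

K_p = 172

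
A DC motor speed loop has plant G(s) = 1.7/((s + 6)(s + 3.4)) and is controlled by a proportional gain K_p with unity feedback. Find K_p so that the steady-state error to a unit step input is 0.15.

K_p = 68

Steady-state error for a unit step on this type-0 loop is 1/(1 + K_p·G(0)).
G(0) = 0.08333. Require 1/(1 + K_p·0.08333) = 0.15, so 1 + 0.08333·K_p = 6.667.
K_p = (6.667 − 1)/0.08333 = 68.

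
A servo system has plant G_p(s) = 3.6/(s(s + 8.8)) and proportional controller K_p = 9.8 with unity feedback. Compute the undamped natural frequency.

ω_n = 5.94 rad/s

With unity feedback the closed-loop characteristic equation is s² + 8.8s + 9.8·3.6 = s² + 8.8s + 35.28 = 0.
So ω_n² = 35.28 ⇒ ω_n = 5.94 rad/s, and ζ = 8.8/(2ω_n) = 0.741.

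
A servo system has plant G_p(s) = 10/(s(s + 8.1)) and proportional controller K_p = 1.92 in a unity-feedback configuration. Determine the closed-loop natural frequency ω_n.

ω_n = 4.38 rad/s

1 + K_p·G_p(s) = 0 gives s² + 8.1s + 19.2 = 0.
Matching s² + 2ζω_n s + ω_n²: ω_n = √19.2 = 4.382 rad/s and 2ζω_n = 8.1, so ζ = 8.1/(2·4.382) = 0.924.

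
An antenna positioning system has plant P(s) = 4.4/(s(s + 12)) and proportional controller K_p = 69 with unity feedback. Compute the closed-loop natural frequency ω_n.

ω_n = 17.4 rad/s

1 + K_p·P(s) = 0 gives s² + 12s + 303.6 = 0.
So ω_n² = 303.6 ⇒ ω_n = 17.42 rad/s, and ζ = 12/(2ω_n) = 0.344.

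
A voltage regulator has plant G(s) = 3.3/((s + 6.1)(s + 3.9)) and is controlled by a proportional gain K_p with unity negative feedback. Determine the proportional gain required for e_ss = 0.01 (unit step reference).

K_p = 714

The loop is type 0, so e_ss(step) = 1/(1 + K_pos) with K_pos = K_p·G(0).
G(0) = 0.1387. Require 1/(1 + K_p·0.1387) = 0.01, so 1 + 0.1387·K_p = 100.
K_p = (100 − 1)/0.1387 = 714.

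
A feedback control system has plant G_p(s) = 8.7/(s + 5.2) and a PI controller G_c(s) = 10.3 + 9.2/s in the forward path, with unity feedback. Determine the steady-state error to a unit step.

The open loop G_c(s)G_p(s) has a pole at the origin (type 1), so the static position error constant is infinite and e_ss = 1/(1+∞) = 0.

0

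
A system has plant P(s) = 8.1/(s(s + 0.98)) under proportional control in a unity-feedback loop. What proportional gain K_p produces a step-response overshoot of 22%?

From %OS = 100·exp(−πζ/√(1−ζ²)) = 22%, ζ = −ln(0.22)/√(π²+ln²(0.22)) = 0.4342.
Characteristic equation s² + 0.98s + 8.1K_p = 0 gives ζ = 0.98/(2√(8.1K_p)).
Setting ζ = 0.4342: √(8.1K_p) = 0.98/(2·0.4342) = 1.129, so K_p = 1.274/8.1 = 0.157.

K_p = 0.157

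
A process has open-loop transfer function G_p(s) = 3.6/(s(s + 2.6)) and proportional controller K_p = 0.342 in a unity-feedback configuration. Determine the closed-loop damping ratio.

1 + K_p·G_p(s) = 0 gives s² + 2.6s + 1.231 = 0.
So ω_n² = 1.231 ⇒ ω_n = 1.11 rad/s, and ζ = 2.6/(2ω_n) = 1.17.

ζ = 1.17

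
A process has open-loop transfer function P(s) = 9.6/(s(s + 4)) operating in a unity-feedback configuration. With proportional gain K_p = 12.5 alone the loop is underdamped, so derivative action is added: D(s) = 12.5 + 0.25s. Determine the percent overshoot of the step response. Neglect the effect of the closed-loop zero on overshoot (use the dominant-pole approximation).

Forward path: (12.5 + 0.25s)·9.6/(s(s+4)). The closed-loop characteristic equation is s² + (4 + 9.6·0.25)s + 9.6·12.5 = 0.
That is s² + 6.4s + 120 = 0, so ω_n = 10.95 rad/s and ζ = 6.4/(2·10.95) = 0.2921.
%OS = 100·exp(−πζ/√(1−ζ²)) = 38.3%.

38.3%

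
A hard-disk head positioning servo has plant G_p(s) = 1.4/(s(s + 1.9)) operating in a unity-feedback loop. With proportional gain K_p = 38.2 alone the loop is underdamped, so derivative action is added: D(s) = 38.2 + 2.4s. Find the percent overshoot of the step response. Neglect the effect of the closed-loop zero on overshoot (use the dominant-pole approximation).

29.8%

Forward path: (38.2 + 2.4s)·1.4/(s(s+1.9)). The closed-loop characteristic equation is s² + (1.9 + 1.4·2.4)s + 1.4·38.2 = 0.
That is s² + 5.26s + 53.48 = 0, so ω_n = 7.313 rad/s and ζ = 5.26/(2·7.313) = 0.3596.
%OS = 100·exp(−πζ/√(1−ζ²)) = 29.8%.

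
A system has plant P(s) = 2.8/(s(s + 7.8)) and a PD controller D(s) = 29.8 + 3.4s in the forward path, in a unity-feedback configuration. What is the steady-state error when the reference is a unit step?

0

The open loop D(s)P(s) has a pole at the origin (type 1), so the static position error constant is infinite and e_ss = 1/(1+∞) = 0.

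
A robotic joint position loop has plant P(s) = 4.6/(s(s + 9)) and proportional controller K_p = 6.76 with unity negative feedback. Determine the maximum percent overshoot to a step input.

1.37%

The closed-loop denominator s² + 9s + 31.1 gives ω_n = √31.1 = 5.576 and ζ = 9/(2ω_n) = 0.807.
%OS = 100·exp(−πζ/√(1−ζ²)) = 100·exp(−π·0.807/√0.3488) = 1.37%.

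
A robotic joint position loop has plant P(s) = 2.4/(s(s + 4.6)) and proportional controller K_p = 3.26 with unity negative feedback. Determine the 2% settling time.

T_s ≈ 1.74 s

Closed-loop characteristic equation: s² + 4.6s + 7.824 = 0, so ω_n = 2.797 rad/s and ζ = 4.6/(2·2.797) = 0.8223.
2% settling time T_s ≈ 4/(ζω_n) = 4/2.3 = 1.74 s.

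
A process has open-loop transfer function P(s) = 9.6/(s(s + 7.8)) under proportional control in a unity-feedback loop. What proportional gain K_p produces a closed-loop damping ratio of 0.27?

K_p = 21.7

Closed-loop characteristic equation: s² + 7.8s + K_p·9.6 = 0.
So ω_n = √(9.6K_p) and 2ζω_n = 7.8, giving ζ = 7.8/(2√(9.6K_p)).
Setting ζ = 0.27: √(9.6K_p) = 7.8/(2·0.27) = 14.44, so K_p = 208.6/9.6 = 21.7.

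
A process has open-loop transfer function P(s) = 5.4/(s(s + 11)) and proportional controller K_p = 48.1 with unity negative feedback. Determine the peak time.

From 1 + K_pP(s) = 0: s² + 11s + 259.7 = 0 ⇒ ω_n = 16.12, ζ = 0.3413.
Damped frequency ω_d = ω_n√(1−ζ²) = 15.15 rad/s, so peak time T_p = π/ω_d = 0.207 s.

T_p = 0.207 s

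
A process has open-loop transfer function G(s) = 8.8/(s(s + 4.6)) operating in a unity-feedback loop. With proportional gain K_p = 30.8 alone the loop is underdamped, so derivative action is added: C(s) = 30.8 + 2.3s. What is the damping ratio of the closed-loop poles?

Forward path: (30.8 + 2.3s)·8.8/(s(s+4.6)). The closed-loop characteristic equation is s² + (4.6 + 8.8·2.3)s + 8.8·30.8 = 0.
That is s² + 24.84s + 271 = 0, so ω_n = 16.46 rad/s and ζ = 24.84/(2·16.46) = 0.7544.

ζ = 0.754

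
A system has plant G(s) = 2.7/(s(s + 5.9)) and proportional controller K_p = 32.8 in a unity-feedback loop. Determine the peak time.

Closed-loop characteristic equation: s² + 5.9s + 88.56 = 0, so ω_n = 9.411 rad/s and ζ = 5.9/(2·9.411) = 0.3135.
Damped frequency ω_d = ω_n√(1−ζ²) = 8.936 rad/s, so peak time T_p = π/ω_d = 0.352 s.

T_p = 0.352 s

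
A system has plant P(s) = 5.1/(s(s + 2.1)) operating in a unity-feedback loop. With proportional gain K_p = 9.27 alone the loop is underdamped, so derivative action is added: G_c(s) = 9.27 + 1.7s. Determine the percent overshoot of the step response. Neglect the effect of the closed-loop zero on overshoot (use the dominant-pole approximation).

Forward path: (9.27 + 1.7s)·5.1/(s(s+2.1)). The closed-loop characteristic equation is s² + (2.1 + 5.1·1.7)s + 5.1·9.27 = 0.
That is s² + 10.77s + 47.28 = 0, so ω_n = 6.876 rad/s and ζ = 10.77/(2·6.876) = 0.7832.
%OS = 100·exp(−πζ/√(1−ζ²)) = 1.91%.

1.91%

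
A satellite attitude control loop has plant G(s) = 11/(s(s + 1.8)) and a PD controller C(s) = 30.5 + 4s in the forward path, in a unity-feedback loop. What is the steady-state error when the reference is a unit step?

0

The open loop C(s)G(s) has a pole at the origin (type 1), so the static position error constant is infinite and e_ss = 1/(1+∞) = 0.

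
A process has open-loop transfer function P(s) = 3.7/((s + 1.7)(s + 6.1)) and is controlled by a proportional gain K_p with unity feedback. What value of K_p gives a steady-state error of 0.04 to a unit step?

Steady-state error for a unit step on this type-0 loop is 1/(1 + K_p·P(0)).
P(0) = 0.3568. Require 1/(1 + K_p·0.3568) = 0.04, so 1 + 0.3568·K_p = 25.
K_p = (25 − 1)/0.3568 = 67.3.

K_p = 67.3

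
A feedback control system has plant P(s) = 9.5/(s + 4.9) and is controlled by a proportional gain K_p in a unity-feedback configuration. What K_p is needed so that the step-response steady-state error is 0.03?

K_p = 16.7

For a type-0 loop with proportional control, e_ss = 1/(1 + K_p·P(0)).
P(0) = 1.939. Require 1/(1 + K_p·1.939) = 0.03, so 1 + 1.939·K_p = 33.33.
K_p = (33.33 − 1)/1.939 = 16.7.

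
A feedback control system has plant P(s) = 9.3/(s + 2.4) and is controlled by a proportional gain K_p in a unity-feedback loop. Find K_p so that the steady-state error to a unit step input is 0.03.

Steady-state error for a unit step on this type-0 loop is 1/(1 + K_p·P(0)).
P(0) = 3.875. Require 1/(1 + K_p·3.875) = 0.03, so 1 + 3.875·K_p = 33.33.
K_p = (33.33 − 1)/3.875 = 8.34.

K_p = 8.34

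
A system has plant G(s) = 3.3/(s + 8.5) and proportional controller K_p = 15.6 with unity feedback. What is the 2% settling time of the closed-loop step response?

Closed-loop transfer function: T(s) = K_p·G(s)/(1 + K_p·G(s)) = 51.48/(s + 8.5 + 51.48) = 51.48/(s + 59.98).
Time constant τ = 1/59.98 = 0.01667 s, so the 2% settling time is about 4τ = 0.0667 s.

T_s ≈ 0.0667 s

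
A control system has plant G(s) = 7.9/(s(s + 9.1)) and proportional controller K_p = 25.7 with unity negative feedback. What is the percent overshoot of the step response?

Closed-loop characteristic equation: s² + 9.1s + 203 = 0, so ω_n = 14.25 rad/s and ζ = 9.1/(2·14.25) = 0.3193.
%OS = 100·exp(−πζ/√(1−ζ²)) = 100·exp(−π·0.3193/√0.898) = 34.7%.

34.7%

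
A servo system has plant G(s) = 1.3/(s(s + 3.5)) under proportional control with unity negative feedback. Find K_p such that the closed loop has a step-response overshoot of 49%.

From %OS = 100·exp(−πζ/√(1−ζ²)) = 49%, ζ = −ln(0.49)/√(π²+ln²(0.49)) = 0.2214.
Characteristic equation s² + 3.5s + 1.3K_p = 0 gives ζ = 3.5/(2√(1.3K_p)).
Setting ζ = 0.2214: √(1.3K_p) = 3.5/(2·0.2214) = 7.903, so K_p = 62.46/1.3 = 48.

K_p = 48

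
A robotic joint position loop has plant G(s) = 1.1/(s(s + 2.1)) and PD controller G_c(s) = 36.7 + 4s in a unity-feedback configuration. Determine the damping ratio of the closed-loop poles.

ζ = 0.512

Forward path: (36.7 + 4s)·1.1/(s(s+2.1)). The closed-loop characteristic equation is s² + (2.1 + 1.1·4)s + 1.1·36.7 = 0.
That is s² + 6.5s + 40.37 = 0, so ω_n = 6.354 rad/s and ζ = 6.5/(2·6.354) = 0.5115.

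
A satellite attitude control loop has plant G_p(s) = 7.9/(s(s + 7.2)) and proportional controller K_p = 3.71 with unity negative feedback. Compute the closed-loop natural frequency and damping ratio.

ω_n = 5.41 rad/s, ζ = 0.665

With unity feedback the closed-loop characteristic equation is s² + 7.2s + 3.71·7.9 = s² + 7.2s + 29.31 = 0.
So ω_n² = 29.31 ⇒ ω_n = 5.414 rad/s, and ζ = 7.2/(2ω_n) = 0.665.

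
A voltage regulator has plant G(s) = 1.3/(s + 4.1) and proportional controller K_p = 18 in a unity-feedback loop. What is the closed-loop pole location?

s = -27.5

Closed-loop transfer function: T(s) = K_p·G(s)/(1 + K_p·G(s)) = 23.4/(s + 4.1 + 23.4) = 23.4/(s + 27.5).
The closed-loop pole is at s = −27.5.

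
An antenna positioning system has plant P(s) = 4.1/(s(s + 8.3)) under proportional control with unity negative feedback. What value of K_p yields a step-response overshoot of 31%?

K_p = 34.4

From %OS = 100·exp(−πζ/√(1−ζ²)) = 31%, ζ = −ln(0.31)/√(π²+ln²(0.31)) = 0.3493.
Characteristic equation s² + 8.3s + 4.1K_p = 0 gives ζ = 8.3/(2√(4.1K_p)).
Setting ζ = 0.3493: √(4.1K_p) = 8.3/(2·0.3493) = 11.88, so K_p = 141.1/4.1 = 34.4.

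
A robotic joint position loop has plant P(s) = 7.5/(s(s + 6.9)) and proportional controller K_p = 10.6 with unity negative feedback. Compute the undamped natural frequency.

ω_n = 8.92 rad/s

The closed-loop denominator is s(s+6.9) + 10.6·7.5 = s² + 6.9s + 79.5.
Matching s² + 2ζω_n s + ω_n²: ω_n = √79.5 = 8.916 rad/s and 2ζω_n = 6.9, so ζ = 6.9/(2·8.916) = 0.387.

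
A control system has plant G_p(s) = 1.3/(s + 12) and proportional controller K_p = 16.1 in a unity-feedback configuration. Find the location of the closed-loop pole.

s = -32.93

Closed-loop transfer function: T(s) = K_p·G_p(s)/(1 + K_p·G_p(s)) = 20.93/(s + 12 + 20.93) = 20.93/(s + 32.93).
The closed-loop pole is at s = −32.93.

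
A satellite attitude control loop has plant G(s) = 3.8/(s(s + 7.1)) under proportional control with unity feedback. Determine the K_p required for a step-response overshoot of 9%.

K_p = 8.96

From %OS = 100·exp(−πζ/√(1−ζ²)) = 9%, ζ = −ln(0.09)/√(π²+ln²(0.09)) = 0.6083.
Characteristic equation s² + 7.1s + 3.8K_p = 0 gives ζ = 7.1/(2√(3.8K_p)).
Setting ζ = 0.6083: √(3.8K_p) = 7.1/(2·0.6083) = 5.836, so K_p = 34.05/3.8 = 8.96.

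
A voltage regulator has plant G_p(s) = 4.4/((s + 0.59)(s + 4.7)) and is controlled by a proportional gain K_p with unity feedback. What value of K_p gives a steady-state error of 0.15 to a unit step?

K_p = 3.57

For a type-0 loop with proportional control, e_ss = 1/(1 + K_p·G_p(0)).
G_p(0) = 1.587. Require 1/(1 + K_p·1.587) = 0.15, so 1 + 1.587·K_p = 6.667.
K_p = (6.667 − 1)/1.587 = 3.57.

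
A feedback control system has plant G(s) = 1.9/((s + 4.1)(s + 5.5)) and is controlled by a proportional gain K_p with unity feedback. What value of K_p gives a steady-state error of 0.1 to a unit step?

K_p = 107

Steady-state error for a unit step on this type-0 loop is 1/(1 + K_p·G(0)).
G(0) = 0.08426. Require 1/(1 + K_p·0.08426) = 0.1, so 1 + 0.08426·K_p = 10.
K_p = (10 − 1)/0.08426 = 107.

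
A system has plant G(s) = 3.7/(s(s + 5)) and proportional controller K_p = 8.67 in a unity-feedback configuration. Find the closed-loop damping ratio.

ζ = 0.441

With unity feedback the closed-loop characteristic equation is s² + 5s + 8.67·3.7 = s² + 5s + 32.08 = 0.
Matching s² + 2ζω_n s + ω_n²: ω_n = √32.08 = 5.664 rad/s and 2ζω_n = 5, so ζ = 5/(2·5.664) = 0.441.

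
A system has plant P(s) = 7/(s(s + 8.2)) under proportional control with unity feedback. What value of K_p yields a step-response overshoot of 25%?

From %OS = 100·exp(−πζ/√(1−ζ²)) = 25%, ζ = −ln(0.25)/√(π²+ln²(0.25)) = 0.4037.
Characteristic equation s² + 8.2s + 7K_p = 0 gives ζ = 8.2/(2√(7K_p)).
Setting ζ = 0.4037: √(7K_p) = 8.2/(2·0.4037) = 10.16, so K_p = 103.1/7 = 14.7.

K_p = 14.7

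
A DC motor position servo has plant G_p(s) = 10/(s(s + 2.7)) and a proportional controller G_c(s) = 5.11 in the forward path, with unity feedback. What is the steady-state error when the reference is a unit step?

The open loop G_c(s)G_p(s) has a pole at the origin (type 1), so the static position error constant is infinite and e_ss = 1/(1+∞) = 0.

0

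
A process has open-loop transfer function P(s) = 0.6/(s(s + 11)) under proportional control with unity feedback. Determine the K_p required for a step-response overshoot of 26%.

From %OS = 100·exp(−πζ/√(1−ζ²)) = 26%, ζ = −ln(0.26)/√(π²+ln²(0.26)) = 0.3941.
Characteristic equation s² + 11s + 0.6K_p = 0 gives ζ = 11/(2√(0.6K_p)).
Setting ζ = 0.3941: √(0.6K_p) = 11/(2·0.3941) = 13.96, so K_p = 194.8/0.6 = 325.

K_p = 325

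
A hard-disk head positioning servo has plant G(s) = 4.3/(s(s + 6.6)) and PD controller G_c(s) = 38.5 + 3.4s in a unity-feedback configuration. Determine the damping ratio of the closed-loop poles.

ζ = 0.825

Forward path: (38.5 + 3.4s)·4.3/(s(s+6.6)). The closed-loop characteristic equation is s² + (6.6 + 4.3·3.4)s + 4.3·38.5 = 0.
That is s² + 21.22s + 165.5 = 0, so ω_n = 12.87 rad/s and ζ = 21.22/(2·12.87) = 0.8246.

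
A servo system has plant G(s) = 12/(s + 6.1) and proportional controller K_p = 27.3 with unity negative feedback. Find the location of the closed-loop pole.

s = -333.7

Closed-loop transfer function: T(s) = K_p·G(s)/(1 + K_p·G(s)) = 327.6/(s + 6.1 + 327.6) = 327.6/(s + 333.7).
The closed-loop pole is at s = −333.7.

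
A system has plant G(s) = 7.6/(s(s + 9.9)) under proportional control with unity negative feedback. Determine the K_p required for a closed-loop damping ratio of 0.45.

Closed-loop characteristic equation: s² + 9.9s + K_p·7.6 = 0.
So ω_n = √(7.6K_p) and 2ζω_n = 9.9, giving ζ = 9.9/(2√(7.6K_p)).
Setting ζ = 0.45: √(7.6K_p) = 9.9/(2·0.45) = 11, so K_p = 121/7.6 = 15.9.

K_p = 15.9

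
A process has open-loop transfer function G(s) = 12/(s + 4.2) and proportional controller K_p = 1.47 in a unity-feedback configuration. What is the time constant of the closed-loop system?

Closed-loop transfer function: T(s) = K_p·G(s)/(1 + K_p·G(s)) = 17.64/(s + 4.2 + 17.64) = 17.64/(s + 21.84).
Time constant τ = 1/21.84 = 0.0458 s.

τ = 0.0458 s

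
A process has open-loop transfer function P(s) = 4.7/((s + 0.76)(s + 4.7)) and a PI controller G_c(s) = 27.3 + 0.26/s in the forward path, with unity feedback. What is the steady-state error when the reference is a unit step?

The open loop G_c(s)P(s) has a pole at the origin (type 1), so the static position error constant is infinite and e_ss = 1/(1+∞) = 0.

0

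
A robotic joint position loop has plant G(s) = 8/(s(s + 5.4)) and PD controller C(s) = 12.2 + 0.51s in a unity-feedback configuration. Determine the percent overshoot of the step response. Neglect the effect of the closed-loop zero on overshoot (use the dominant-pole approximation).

Forward path: (12.2 + 0.51s)·8/(s(s+5.4)). The closed-loop characteristic equation is s² + (5.4 + 8·0.51)s + 8·12.2 = 0.
That is s² + 9.48s + 97.6 = 0, so ω_n = 9.879 rad/s and ζ = 9.48/(2·9.879) = 0.4798.
%OS = 100·exp(−πζ/√(1−ζ²)) = 17.9%.

17.9%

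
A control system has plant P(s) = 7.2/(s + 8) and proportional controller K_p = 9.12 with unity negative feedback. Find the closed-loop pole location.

Closed-loop transfer function: T(s) = K_p·P(s)/(1 + K_p·P(s)) = 65.66/(s + 8 + 65.66) = 65.66/(s + 73.66).
The closed-loop pole is at s = −73.66.

s = -73.66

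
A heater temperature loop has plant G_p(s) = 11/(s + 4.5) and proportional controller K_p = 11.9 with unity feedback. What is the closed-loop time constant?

Closed-loop transfer function: T(s) = K_p·G_p(s)/(1 + K_p·G_p(s)) = 130.9/(s + 4.5 + 130.9) = 130.9/(s + 135.4).
Time constant τ = 1/135.4 = 0.00739 s.

τ = 0.00739 s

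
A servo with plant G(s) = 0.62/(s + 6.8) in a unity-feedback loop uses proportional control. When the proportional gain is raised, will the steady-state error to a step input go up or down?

decrease

e_ss = 1/(1 + K_p·G(0)); a larger K_p raises the denominator, so e_ss decreases.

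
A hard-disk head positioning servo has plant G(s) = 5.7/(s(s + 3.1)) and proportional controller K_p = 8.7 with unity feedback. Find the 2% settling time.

T_s ≈ 2.58 s

The closed-loop denominator s² + 3.1s + 49.59 gives ω_n = √49.59 = 7.042 and ζ = 3.1/(2ω_n) = 0.2201.
2% settling time T_s ≈ 4/(ζω_n) = 4/1.55 = 2.58 s.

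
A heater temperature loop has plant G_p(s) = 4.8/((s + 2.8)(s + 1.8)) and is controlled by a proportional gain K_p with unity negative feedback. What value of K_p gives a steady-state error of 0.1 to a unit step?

Steady-state error for a unit step on this type-0 loop is 1/(1 + K_p·G_p(0)).
G_p(0) = 0.9524. Require 1/(1 + K_p·0.9524) = 0.1, so 1 + 0.9524·K_p = 10.
K_p = (10 − 1)/0.9524 = 9.45.

K_p = 9.45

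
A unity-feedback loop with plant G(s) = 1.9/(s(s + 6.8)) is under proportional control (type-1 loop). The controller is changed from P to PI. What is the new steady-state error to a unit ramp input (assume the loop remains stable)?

0

The integrator raises the loop to type 2, so K_v → ∞ and e_ss to a ramp is zero.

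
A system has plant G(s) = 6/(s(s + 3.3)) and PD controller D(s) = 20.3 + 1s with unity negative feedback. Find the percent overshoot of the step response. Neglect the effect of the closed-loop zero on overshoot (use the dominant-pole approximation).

Forward path: (20.3 + 1s)·6/(s(s+3.3)). The closed-loop characteristic equation is s² + (3.3 + 6·1)s + 6·20.3 = 0.
That is s² + 9.3s + 121.8 = 0, so ω_n = 11.04 rad/s and ζ = 9.3/(2·11.04) = 0.4213.
%OS = 100·exp(−πζ/√(1−ζ²)) = 23.2%.

23.2%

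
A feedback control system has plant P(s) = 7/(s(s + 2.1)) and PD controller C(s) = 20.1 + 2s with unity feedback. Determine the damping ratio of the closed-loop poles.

Forward path: (20.1 + 2s)·7/(s(s+2.1)). The closed-loop characteristic equation is s² + (2.1 + 7·2)s + 7·20.1 = 0.
That is s² + 16.1s + 140.7 = 0, so ω_n = 11.86 rad/s and ζ = 16.1/(2·11.86) = 0.6787.

ζ = 0.679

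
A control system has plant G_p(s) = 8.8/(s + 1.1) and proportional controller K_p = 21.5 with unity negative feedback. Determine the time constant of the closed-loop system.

Closed-loop transfer function: T(s) = K_p·G_p(s)/(1 + K_p·G_p(s)) = 189.2/(s + 1.1 + 189.2) = 189.2/(s + 190.3).
Time constant τ = 1/190.3 = 0.00525 s.

τ = 0.00525 s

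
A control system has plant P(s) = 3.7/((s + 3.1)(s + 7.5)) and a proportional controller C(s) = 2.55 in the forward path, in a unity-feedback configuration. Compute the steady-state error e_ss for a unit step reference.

The loop is type 0. Static position error constant K_pos = C(0)·P(0) = 2.55·0.1591 = 0.4058.
Steady-state error to a unit step: e_ss = 1/(1+K_pos) = 1/1.406 = 0.711.

0.711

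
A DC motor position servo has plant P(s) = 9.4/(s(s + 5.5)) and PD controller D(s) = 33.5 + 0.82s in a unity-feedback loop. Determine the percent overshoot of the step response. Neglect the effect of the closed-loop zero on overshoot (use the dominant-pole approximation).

Forward path: (33.5 + 0.82s)·9.4/(s(s+5.5)). The closed-loop characteristic equation is s² + (5.5 + 9.4·0.82)s + 9.4·33.5 = 0.
That is s² + 13.21s + 314.9 = 0, so ω_n = 17.75 rad/s and ζ = 13.21/(2·17.75) = 0.3722.
%OS = 100·exp(−πζ/√(1−ζ²)) = 28.4%.

28.4%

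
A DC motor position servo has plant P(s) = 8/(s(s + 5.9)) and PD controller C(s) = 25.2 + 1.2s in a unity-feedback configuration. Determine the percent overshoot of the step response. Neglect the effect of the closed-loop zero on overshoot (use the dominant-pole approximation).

12.9%

Forward path: (25.2 + 1.2s)·8/(s(s+5.9)). The closed-loop characteristic equation is s² + (5.9 + 8·1.2)s + 8·25.2 = 0.
That is s² + 15.5s + 201.6 = 0, so ω_n = 14.2 rad/s and ζ = 15.5/(2·14.2) = 0.5458.
%OS = 100·exp(−πζ/√(1−ζ²)) = 12.9%.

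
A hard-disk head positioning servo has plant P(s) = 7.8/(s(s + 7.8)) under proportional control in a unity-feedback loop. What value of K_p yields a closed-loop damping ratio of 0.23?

K_p = 36.9

Closed-loop characteristic equation: s² + 7.8s + K_p·7.8 = 0.
So ω_n = √(7.8K_p) and 2ζω_n = 7.8, giving ζ = 7.8/(2√(7.8K_p)).
Setting ζ = 0.23: √(7.8K_p) = 7.8/(2·0.23) = 16.96, so K_p = 287.5/7.8 = 36.9.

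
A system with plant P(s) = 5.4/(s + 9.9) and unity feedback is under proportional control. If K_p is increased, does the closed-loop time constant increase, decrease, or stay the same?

decrease

The closed-loop bandwidth 9.9+K_p·5.4 grows with K_p, so τ shrinks.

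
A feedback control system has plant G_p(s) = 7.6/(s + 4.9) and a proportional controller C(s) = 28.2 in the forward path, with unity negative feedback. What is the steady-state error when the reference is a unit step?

The loop is type 0. Static position error constant K_pos = C(0)·G_p(0) = 28.2·1.551 = 43.74.
Steady-state error to a unit step: e_ss = 1/(1+K_pos) = 1/44.74 = 0.0224.

0.0224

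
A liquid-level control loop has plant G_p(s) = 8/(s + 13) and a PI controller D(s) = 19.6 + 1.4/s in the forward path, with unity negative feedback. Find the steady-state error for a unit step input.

0

The open loop D(s)G_p(s) has a pole at the origin (type 1), so the static position error constant is infinite and e_ss = 1/(1+∞) = 0.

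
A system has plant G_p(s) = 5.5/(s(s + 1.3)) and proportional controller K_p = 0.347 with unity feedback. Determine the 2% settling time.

T_s ≈ 6.15 s

The closed-loop denominator s² + 1.3s + 1.908 gives ω_n = √1.908 = 1.381 and ζ = 1.3/(2ω_n) = 0.4705.
2% settling time T_s ≈ 4/(ζω_n) = 4/0.65 = 6.15 s.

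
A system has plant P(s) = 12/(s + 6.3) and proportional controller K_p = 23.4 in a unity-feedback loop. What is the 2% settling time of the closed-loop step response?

Closed-loop transfer function: T(s) = K_p·P(s)/(1 + K_p·P(s)) = 280.8/(s + 6.3 + 280.8) = 280.8/(s + 287.1).
Time constant τ = 1/287.1 = 0.003483 s, so the 2% settling time is about 4τ = 0.0139 s.

T_s ≈ 0.0139 s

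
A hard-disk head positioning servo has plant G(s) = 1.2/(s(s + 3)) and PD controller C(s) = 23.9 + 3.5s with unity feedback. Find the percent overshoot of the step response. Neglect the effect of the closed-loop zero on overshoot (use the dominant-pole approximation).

5.77%

Forward path: (23.9 + 3.5s)·1.2/(s(s+3)). The closed-loop characteristic equation is s² + (3 + 1.2·3.5)s + 1.2·23.9 = 0.
That is s² + 7.2s + 28.68 = 0, so ω_n = 5.355 rad/s and ζ = 7.2/(2·5.355) = 0.6722.
%OS = 100·exp(−πζ/√(1−ζ²)) = 5.77%.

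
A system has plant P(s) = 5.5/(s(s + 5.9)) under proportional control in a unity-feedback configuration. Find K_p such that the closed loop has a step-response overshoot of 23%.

K_p = 8.81

From %OS = 100·exp(−πζ/√(1−ζ²)) = 23%, ζ = −ln(0.23)/√(π²+ln²(0.23)) = 0.4237.
Characteristic equation s² + 5.9s + 5.5K_p = 0 gives ζ = 5.9/(2√(5.5K_p)).
Setting ζ = 0.4237: √(5.5K_p) = 5.9/(2·0.4237) = 6.962, so K_p = 48.47/5.5 = 8.81.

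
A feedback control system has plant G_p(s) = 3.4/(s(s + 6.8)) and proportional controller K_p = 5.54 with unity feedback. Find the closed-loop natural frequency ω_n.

ω_n = 4.34 rad/s

With unity feedback the closed-loop characteristic equation is s² + 6.8s + 5.54·3.4 = s² + 6.8s + 18.84 = 0.
So ω_n² = 18.84 ⇒ ω_n = 4.34 rad/s, and ζ = 6.8/(2ω_n) = 0.783.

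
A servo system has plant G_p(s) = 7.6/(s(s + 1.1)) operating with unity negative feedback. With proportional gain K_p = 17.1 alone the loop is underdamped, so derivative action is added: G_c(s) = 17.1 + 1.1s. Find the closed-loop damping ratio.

Forward path: (17.1 + 1.1s)·7.6/(s(s+1.1)). The closed-loop characteristic equation is s² + (1.1 + 7.6·1.1)s + 7.6·17.1 = 0.
That is s² + 9.46s + 130 = 0, so ω_n = 11.4 rad/s and ζ = 9.46/(2·11.4) = 0.4149.

ζ = 0.415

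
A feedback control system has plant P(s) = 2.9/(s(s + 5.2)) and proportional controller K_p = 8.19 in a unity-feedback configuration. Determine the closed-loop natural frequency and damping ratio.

The closed-loop denominator is s(s+5.2) + 8.19·2.9 = s² + 5.2s + 23.75.
Matching s² + 2ζω_n s + ω_n²: ω_n = √23.75 = 4.873 rad/s and 2ζω_n = 5.2, so ζ = 5.2/(2·4.873) = 0.533.

ω_n = 4.87 rad/s, ζ = 0.533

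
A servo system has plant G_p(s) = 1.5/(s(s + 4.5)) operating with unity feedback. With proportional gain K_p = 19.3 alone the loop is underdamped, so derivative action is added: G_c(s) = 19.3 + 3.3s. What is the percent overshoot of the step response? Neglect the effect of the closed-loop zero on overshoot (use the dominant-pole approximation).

0.313%

Forward path: (19.3 + 3.3s)·1.5/(s(s+4.5)). The closed-loop characteristic equation is s² + (4.5 + 1.5·3.3)s + 1.5·19.3 = 0.
That is s² + 9.45s + 28.95 = 0, so ω_n = 5.381 rad/s and ζ = 9.45/(2·5.381) = 0.8782.
%OS = 100·exp(−πζ/√(1−ζ²)) = 0.313%.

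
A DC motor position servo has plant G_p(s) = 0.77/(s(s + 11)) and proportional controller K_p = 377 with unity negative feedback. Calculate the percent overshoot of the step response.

From 1 + K_pG_p(s) = 0: s² + 11s + 290.3 = 0 ⇒ ω_n = 17.04, ζ = 0.3228.
%OS = 100·exp(−πζ/√(1−ζ²)) = 100·exp(−π·0.3228/√0.8958) = 34.2%.

34.2%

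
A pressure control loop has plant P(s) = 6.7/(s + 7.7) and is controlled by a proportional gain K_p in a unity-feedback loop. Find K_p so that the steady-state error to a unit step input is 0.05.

Steady-state error for a unit step on this type-0 loop is 1/(1 + K_p·P(0)).
P(0) = 0.8701. Require 1/(1 + K_p·0.8701) = 0.05, so 1 + 0.8701·K_p = 20.
K_p = (20 − 1)/0.8701 = 21.8.

K_p = 21.8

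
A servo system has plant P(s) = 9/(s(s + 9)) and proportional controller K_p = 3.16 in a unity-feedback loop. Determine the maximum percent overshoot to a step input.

From 1 + K_pP(s) = 0: s² + 9s + 28.44 = 0 ⇒ ω_n = 5.333, ζ = 0.8438.
%OS = 100·exp(−πζ/√(1−ζ²)) = 100·exp(−π·0.8438/√0.288) = 0.716%.

0.716%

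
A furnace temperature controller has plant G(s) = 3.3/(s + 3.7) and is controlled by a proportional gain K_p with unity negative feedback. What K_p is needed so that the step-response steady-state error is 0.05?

K_p = 21.3

Steady-state error for a unit step on this type-0 loop is 1/(1 + K_p·G(0)).
G(0) = 0.8919. Require 1/(1 + K_p·0.8919) = 0.05, so 1 + 0.8919·K_p = 20.
K_p = (20 − 1)/0.8919 = 21.3.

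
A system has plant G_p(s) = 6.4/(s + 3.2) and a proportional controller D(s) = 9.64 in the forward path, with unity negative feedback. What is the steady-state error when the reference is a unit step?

The loop is type 0. Static position error constant K_pos = D(0)·G_p(0) = 9.64·2 = 19.28.
Steady-state error to a unit step: e_ss = 1/(1+K_pos) = 1/20.28 = 0.0493.

0.0493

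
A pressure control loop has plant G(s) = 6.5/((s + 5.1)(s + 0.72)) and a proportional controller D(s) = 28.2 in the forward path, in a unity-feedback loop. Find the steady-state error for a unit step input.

0.0196

The loop is type 0. Static position error constant K_pos = D(0)·G(0) = 28.2·1.77 = 49.92.
Steady-state error to a unit step: e_ss = 1/(1+K_pos) = 1/50.92 = 0.0196.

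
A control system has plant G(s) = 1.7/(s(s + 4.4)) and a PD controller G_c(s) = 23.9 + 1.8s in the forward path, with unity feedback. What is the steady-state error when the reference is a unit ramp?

The loop has one pole at the origin (type 1). Velocity error constant K_v = lim_{s→0} s·G_c(s)G(s) = 23.9·1.7/4.4 = 9.234.
Steady-state error to a unit ramp: e_ss = 1/K_v = 0.108.

0.108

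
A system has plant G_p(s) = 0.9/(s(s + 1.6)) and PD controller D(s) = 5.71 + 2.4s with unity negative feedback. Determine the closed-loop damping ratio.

Forward path: (5.71 + 2.4s)·0.9/(s(s+1.6)). The closed-loop characteristic equation is s² + (1.6 + 0.9·2.4)s + 0.9·5.71 = 0.
That is s² + 3.76s + 5.139 = 0, so ω_n = 2.267 rad/s and ζ = 3.76/(2·2.267) = 0.8293.

ζ = 0.829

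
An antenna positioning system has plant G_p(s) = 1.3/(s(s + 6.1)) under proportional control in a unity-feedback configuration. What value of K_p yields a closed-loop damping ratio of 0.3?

K_p = 79.5

Closed-loop characteristic equation: s² + 6.1s + K_p·1.3 = 0.
So ω_n = √(1.3K_p) and 2ζω_n = 6.1, giving ζ = 6.1/(2√(1.3K_p)).
Setting ζ = 0.3: √(1.3K_p) = 6.1/(2·0.3) = 10.17, so K_p = 103.4/1.3 = 79.5.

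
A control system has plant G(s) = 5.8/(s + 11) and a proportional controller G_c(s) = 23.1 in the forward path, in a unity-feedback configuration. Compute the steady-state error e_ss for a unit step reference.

0.0759

The loop is type 0. Static position error constant K_pos = G_c(0)·G(0) = 23.1·0.5273 = 12.18.
Steady-state error to a unit step: e_ss = 1/(1+K_pos) = 1/13.18 = 0.0759.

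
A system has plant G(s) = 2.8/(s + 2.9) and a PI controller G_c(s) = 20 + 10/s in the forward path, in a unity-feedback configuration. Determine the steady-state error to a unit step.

The open loop G_c(s)G(s) has a pole at the origin (type 1), so the static position error constant is infinite and e_ss = 1/(1+∞) = 0.

0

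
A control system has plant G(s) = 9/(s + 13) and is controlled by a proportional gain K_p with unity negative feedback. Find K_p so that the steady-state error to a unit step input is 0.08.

K_p = 16.6

The loop is type 0, so e_ss(step) = 1/(1 + K_pos) with K_pos = K_p·G(0).
G(0) = 0.6923. Require 1/(1 + K_p·0.6923) = 0.08, so 1 + 0.6923·K_p = 12.5.
K_p = (12.5 − 1)/0.6923 = 16.6.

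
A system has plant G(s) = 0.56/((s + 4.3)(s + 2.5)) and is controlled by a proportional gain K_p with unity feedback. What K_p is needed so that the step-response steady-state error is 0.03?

For a type-0 loop with proportional control, e_ss = 1/(1 + K_p·G(0)).
G(0) = 0.05209. Require 1/(1 + K_p·0.05209) = 0.03, so 1 + 0.05209·K_p = 33.33.
K_p = (33.33 − 1)/0.05209 = 621.

K_p = 621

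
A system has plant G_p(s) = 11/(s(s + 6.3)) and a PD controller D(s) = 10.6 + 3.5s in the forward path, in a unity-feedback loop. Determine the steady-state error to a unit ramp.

The loop has one pole at the origin (type 1). Velocity error constant K_v = lim_{s→0} s·D(s)G_p(s) = 10.6·11/6.3 = 18.51.
Steady-state error to a unit ramp: e_ss = 1/K_v = 0.054.

0.054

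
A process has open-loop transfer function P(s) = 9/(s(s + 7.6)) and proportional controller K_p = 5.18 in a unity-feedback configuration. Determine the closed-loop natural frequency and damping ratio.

With unity feedback the closed-loop characteristic equation is s² + 7.6s + 5.18·9 = s² + 7.6s + 46.62 = 0.
Matching s² + 2ζω_n s + ω_n²: ω_n = √46.62 = 6.828 rad/s and 2ζω_n = 7.6, so ζ = 7.6/(2·6.828) = 0.557.

ω_n = 6.83 rad/s, ζ = 0.557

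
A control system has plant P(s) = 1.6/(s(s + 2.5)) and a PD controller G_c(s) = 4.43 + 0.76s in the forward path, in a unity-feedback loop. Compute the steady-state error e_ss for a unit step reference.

0

The open loop G_c(s)P(s) has a pole at the origin (type 1), so the static position error constant is infinite and e_ss = 1/(1+∞) = 0.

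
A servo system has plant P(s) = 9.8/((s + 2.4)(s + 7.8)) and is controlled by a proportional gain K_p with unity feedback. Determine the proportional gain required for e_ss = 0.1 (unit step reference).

The loop is type 0, so e_ss(step) = 1/(1 + K_pos) with K_pos = K_p·P(0).
P(0) = 0.5235. Require 1/(1 + K_p·0.5235) = 0.1, so 1 + 0.5235·K_p = 10.
K_p = (10 − 1)/0.5235 = 17.2.

K_p = 17.2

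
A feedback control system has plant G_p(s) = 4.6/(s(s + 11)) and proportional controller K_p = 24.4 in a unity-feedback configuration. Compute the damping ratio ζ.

ζ = 0.519

1 + K_p·G_p(s) = 0 gives s² + 11s + 112.2 = 0.
Matching s² + 2ζω_n s + ω_n²: ω_n = √112.2 = 10.59 rad/s and 2ζω_n = 11, so ζ = 11/(2·10.59) = 0.519.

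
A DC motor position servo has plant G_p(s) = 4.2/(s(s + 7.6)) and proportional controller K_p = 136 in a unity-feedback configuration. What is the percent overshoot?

60.3%

Closed-loop characteristic equation: s² + 7.6s + 571.2 = 0, so ω_n = 23.9 rad/s and ζ = 7.6/(2·23.9) = 0.159.
%OS = 100·exp(−πζ/√(1−ζ²)) = 100·exp(−π·0.159/√0.9747) = 60.3%.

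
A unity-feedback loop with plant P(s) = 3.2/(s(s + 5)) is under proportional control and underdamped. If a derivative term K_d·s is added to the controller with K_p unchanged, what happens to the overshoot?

decrease

The derivative term adds K·K_d to the s-coefficient of the characteristic equation, raising 2ζω_n while ω_n is unchanged; ζ increases, so overshoot decreases.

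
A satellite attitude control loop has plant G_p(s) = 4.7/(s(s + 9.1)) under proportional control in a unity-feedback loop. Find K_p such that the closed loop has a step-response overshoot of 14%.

From %OS = 100·exp(−πζ/√(1−ζ²)) = 14%, ζ = −ln(0.14)/√(π²+ln²(0.14)) = 0.5305.
Characteristic equation s² + 9.1s + 4.7K_p = 0 gives ζ = 9.1/(2√(4.7K_p)).
Setting ζ = 0.5305: √(4.7K_p) = 9.1/(2·0.5305) = 8.577, so K_p = 73.56/4.7 = 15.7.

K_p = 15.7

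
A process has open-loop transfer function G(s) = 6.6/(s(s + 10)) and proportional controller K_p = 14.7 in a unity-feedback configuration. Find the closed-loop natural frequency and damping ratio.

ω_n = 9.85 rad/s, ζ = 0.508

1 + K_p·G(s) = 0 gives s² + 10s + 97.02 = 0.
Matching s² + 2ζω_n s + ω_n²: ω_n = √97.02 = 9.85 rad/s and 2ζω_n = 10, so ζ = 10/(2·9.85) = 0.508.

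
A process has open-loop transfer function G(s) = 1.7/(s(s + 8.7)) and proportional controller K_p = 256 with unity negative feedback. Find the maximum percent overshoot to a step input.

51.2%

From 1 + K_pG(s) = 0: s² + 8.7s + 435.2 = 0 ⇒ ω_n = 20.86, ζ = 0.2085.
%OS = 100·exp(−πζ/√(1−ζ²)) = 100·exp(−π·0.2085/√0.9565) = 51.2%.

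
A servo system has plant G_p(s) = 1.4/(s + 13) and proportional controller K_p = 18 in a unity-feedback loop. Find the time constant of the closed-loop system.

τ = 0.0262 s

Closed-loop transfer function: T(s) = K_p·G_p(s)/(1 + K_p·G_p(s)) = 25.2/(s + 13 + 25.2) = 25.2/(s + 38.2).
Time constant τ = 1/38.2 = 0.0262 s.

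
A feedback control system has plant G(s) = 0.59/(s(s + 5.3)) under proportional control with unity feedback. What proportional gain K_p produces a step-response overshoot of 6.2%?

From %OS = 100·exp(−πζ/√(1−ζ²)) = 6.2%, ζ = −ln(0.062)/√(π²+ln²(0.062)) = 0.6628.
Characteristic equation s² + 5.3s + 0.59K_p = 0 gives ζ = 5.3/(2√(0.59K_p)).
Setting ζ = 0.6628: √(0.59K_p) = 5.3/(2·0.6628) = 3.998, so K_p = 15.99/0.59 = 27.1.

K_p = 27.1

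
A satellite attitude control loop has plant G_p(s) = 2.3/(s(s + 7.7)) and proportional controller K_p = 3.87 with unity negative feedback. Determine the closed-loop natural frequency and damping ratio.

ω_n = 2.98 rad/s, ζ = 1.29

1 + K_p·G_p(s) = 0 gives s² + 7.7s + 8.901 = 0.
So ω_n² = 8.901 ⇒ ω_n = 2.983 rad/s, and ζ = 7.7/(2ω_n) = 1.29.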